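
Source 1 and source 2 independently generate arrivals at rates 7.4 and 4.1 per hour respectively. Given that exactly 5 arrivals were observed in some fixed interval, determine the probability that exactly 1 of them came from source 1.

0.0520

Given the total, each event is independently from source 1 with probability p = λ_1/(λ_1+λ_2) = 7.4/11.5 ≈ 0.6435.
So K ~ Binomial(5, 7.4/11.5): P(K = 1) = C(5,1) · (7.4/11.5)^1 · (4.1/11.5)^4 ≈ 0.0520.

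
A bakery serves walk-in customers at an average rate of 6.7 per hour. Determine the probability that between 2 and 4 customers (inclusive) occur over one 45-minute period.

Over the interval, μ = 6.7 × 0.75 = 5.025 (a 45-minute period = 0.75 hours).
P(2 ≤ N ≤ 4) = Σ_{j=2}^{4} e^(−5.025) · 5.025^j/j! ≈ 0.3965.

0.3965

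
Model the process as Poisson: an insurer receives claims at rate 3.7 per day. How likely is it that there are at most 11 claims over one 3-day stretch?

Over the interval, μ = 3.7 × 3 = 11.1 (a 3-day stretch = 3 days).
P(N ≤ 11) = Σ_{j=0}^{11} e^(−μ) μ^j/j! ≈ 0.5673.

0.5673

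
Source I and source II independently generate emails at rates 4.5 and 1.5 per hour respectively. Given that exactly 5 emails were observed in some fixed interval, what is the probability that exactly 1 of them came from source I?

Given the total, each event is independently from source I with probability p = λ_I/(λ_I+λ_II) = 4.5/6 = 0.7500.
So K ~ Binomial(5, 4.5/6): P(K = 1) = C(5,1) · (4.5/6)^1 · (1.5/6)^4 ≈ 0.0146.

0.0146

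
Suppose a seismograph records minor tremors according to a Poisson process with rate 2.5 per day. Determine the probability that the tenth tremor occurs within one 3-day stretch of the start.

Over the interval, μ = 2.5 × 3 = 7.5 (a 3-day stretch = 3 days).
The tenth arrival falls in the interval iff at least 10 events occur there: P(S_10 ≤ t) = P(N ≥ 10) = 1 − P(N ≤ 9) ≈ 0.2236.

0.2236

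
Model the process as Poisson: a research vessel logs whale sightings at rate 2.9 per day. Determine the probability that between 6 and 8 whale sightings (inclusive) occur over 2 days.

0.3889

Over the interval, μ = 2.9 × 2 = 5.8 (2 days).
P(6 ≤ N ≤ 8) = Σ_{j=6}^{8} e^(−5.8) · 5.8^j/j! ≈ 0.3889.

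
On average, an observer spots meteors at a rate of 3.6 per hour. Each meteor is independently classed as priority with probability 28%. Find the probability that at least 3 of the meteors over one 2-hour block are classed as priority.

Thinning: the meteors that are classed as priority themselves form a Poisson process with rate 0.28 × 3.6 = 1.008 per hour.
Over the interval, μ = 1.008 × 2 = 2.016 (a 2-hour block = 2 hours).
P(N ≥ 3) = 1 − P(N ≤ 2) ≈ 0.3277.

0.3277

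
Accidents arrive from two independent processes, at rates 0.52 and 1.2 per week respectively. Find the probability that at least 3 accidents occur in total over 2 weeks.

0.6679

Independent Poisson processes superpose: combined rate λ = 0.52 + 1.2 = 1.72 per week.
Over the interval, μ = 1.72 × 2 = 3.44 (2 weeks).
P(N ≥ 3) = 1 − P(N ≤ 2) ≈ 0.6679.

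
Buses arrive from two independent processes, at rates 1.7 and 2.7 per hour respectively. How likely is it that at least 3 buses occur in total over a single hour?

0.8149

Independent Poisson processes superpose: combined rate λ = 1.7 + 2.7 = 4.4 per hour.
So μ = 4.4.
P(N ≥ 3) = 1 − P(N ≤ 2) ≈ 0.8149.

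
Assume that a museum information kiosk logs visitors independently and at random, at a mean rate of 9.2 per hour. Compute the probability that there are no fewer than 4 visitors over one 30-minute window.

Over the interval, μ = 9.2 × 0.5 = 4.6 (a 30-minute window = 0.5 hours).
P(N ≥ 4) = 1 − P(N ≤ 3) = 1 − Σ_{j=0}^{3} e^(−μ) μ^j/j! ≈ 0.6743.

0.6743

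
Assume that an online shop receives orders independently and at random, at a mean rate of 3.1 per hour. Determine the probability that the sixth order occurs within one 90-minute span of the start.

Over the interval, μ = 3.1 × 1.5 = 4.65 (a 90-minute span = 1.5 hours).
The sixth arrival falls in the interval iff at least 6 events occur there: P(S_6 ≤ t) = P(N ≥ 6) = 1 − P(N ≤ 5) ≈ 0.3229.

0.3229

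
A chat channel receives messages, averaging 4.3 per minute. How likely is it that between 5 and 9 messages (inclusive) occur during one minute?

With mean μ = 4.3 per minute,
P(5 ≤ N ≤ 9) = Σ_{j=5}^{9} e^(−4.3) · 4.3^j/j! ≈ 0.4167.

0.4167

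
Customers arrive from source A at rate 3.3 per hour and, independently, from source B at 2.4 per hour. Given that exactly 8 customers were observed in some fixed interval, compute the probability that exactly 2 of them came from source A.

Given the total, each event is independently from source A with probability p = λ_A/(λ_A+λ_B) = 3.3/5.7 ≈ 0.5789.
So K ~ Binomial(8, 3.3/5.7): P(K = 2) = C(8,2) · (3.3/5.7)^2 · (2.4/5.7)^6 ≈ 0.0523.

0.0523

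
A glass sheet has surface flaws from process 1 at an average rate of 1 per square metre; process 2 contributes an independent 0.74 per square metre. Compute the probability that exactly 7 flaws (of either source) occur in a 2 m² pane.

Independent Poisson processes superpose: combined rate λ = 1 + 0.74 = 1.74 per square metre.
Over the interval, μ = 1.74 × 2 = 3.48 (a 2 m² pane = 2 square metres).
P(N = 7) = e^(−3.48) · 3.48^7/7! ≈ 0.0378.

0.0378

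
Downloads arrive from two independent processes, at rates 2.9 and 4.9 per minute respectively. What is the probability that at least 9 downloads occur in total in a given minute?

0.3796

Independent Poisson processes superpose: combined rate λ = 2.9 + 4.9 = 7.8 per minute.
So μ = 7.8.
P(N ≥ 9) = 1 − P(N ≤ 8) ≈ 0.3796.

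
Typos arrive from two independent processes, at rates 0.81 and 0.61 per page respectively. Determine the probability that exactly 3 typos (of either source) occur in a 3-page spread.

Independent Poisson processes superpose: combined rate λ = 0.81 + 0.61 = 1.42 per page.
Over the interval, μ = 1.42 × 3 = 4.26 (a 3-page spread = 3 pages).
P(N = 3) = e^(−4.26) · 4.26^3/3! ≈ 0.1820.

0.1820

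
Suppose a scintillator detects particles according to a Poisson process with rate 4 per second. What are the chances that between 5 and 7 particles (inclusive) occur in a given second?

With mean μ = 4 per second,
P(5 ≤ N ≤ 7) = Σ_{j=5}^{7} e^(−4) · 4^j/j! ≈ 0.3200.

0.3200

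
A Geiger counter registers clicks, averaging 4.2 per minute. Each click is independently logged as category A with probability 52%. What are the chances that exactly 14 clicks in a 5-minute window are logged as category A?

0.0712

Thinning: the clicks that are logged as category A themselves form a Poisson process with rate 0.52 × 4.2 = 2.184 per minute.
Over the interval, μ = 2.184 × 5 = 10.92 (a 5-minute window = 5 minutes).
P(N = 14) = e^(−10.92) · 10.92^14/14! ≈ 0.0712.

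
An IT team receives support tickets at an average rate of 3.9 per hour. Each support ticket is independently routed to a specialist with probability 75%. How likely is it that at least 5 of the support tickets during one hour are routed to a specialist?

Thinning: the support tickets that are routed to a specialist themselves form a Poisson process with rate 0.75 × 3.9 = 2.925 per hour.
So μ = 2.925.
P(N ≥ 5) = 1 − P(N ≤ 4) ≈ 0.1723.

0.1723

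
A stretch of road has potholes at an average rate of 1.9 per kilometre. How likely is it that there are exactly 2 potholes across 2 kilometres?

0.1615

Over the interval, μ = 1.9 × 2 = 3.8 (2 kilometres).
P(N = 2) = e^(−μ) μ^2/2! = e^(−3.8) · 3.8^2/2 ≈ 0.1615.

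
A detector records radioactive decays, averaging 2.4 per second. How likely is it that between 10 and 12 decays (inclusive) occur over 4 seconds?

0.3190

Over the interval, μ = 2.4 × 4 = 9.6 (4 seconds).
P(10 ≤ N ≤ 12) = Σ_{j=10}^{12} e^(−9.6) · 9.6^j/j! ≈ 0.3190.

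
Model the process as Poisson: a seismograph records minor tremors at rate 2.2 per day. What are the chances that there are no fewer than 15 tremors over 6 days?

Over the interval, μ = 2.2 × 6 = 13.2 (6 days).
P(N ≥ 15) = 1 − P(N ≤ 14) = 1 − Σ_{j=0}^{14} e^(−μ) μ^j/j! ≈ 0.3454.

0.3454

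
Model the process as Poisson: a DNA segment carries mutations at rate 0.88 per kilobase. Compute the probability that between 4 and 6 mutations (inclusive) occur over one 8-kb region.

0.3641

Over the interval, μ = 0.88 × 8 = 7.04 (an 8-kb region = 8 kilobases).
P(4 ≤ N ≤ 6) = Σ_{j=4}^{6} e^(−7.04) · 7.04^j/j! ≈ 0.3641.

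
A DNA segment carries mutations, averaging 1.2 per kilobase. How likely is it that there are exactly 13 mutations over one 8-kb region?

Over the interval, μ = 1.2 × 8 = 9.6 (an 8-kb region = 8 kilobases).
P(N = 13) = e^(−μ) μ^13/13! = e^(−9.6) · 9.6^13/6227020800 ≈ 0.0640.

0.0640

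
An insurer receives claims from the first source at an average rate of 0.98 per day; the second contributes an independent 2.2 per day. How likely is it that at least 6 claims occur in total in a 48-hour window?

Independent Poisson processes superpose: combined rate λ = 0.98 + 2.2 = 3.18 per day.
Over the interval, μ = 3.18 × 2 = 6.36 (a 48-hour window = 2 days).
P(N ≥ 6) = 1 − P(N ≤ 5) ≈ 0.6103.

0.6103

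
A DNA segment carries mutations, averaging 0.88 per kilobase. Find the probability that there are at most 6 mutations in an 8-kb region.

0.4438

Over the interval, μ = 0.88 × 8 = 7.04 (an 8-kb region = 8 kilobases).
P(N ≤ 6) = Σ_{j=0}^{6} e^(−μ) μ^j/j! ≈ 0.4438.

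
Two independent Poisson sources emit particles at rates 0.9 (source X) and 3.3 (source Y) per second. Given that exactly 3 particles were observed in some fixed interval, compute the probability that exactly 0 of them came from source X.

Given the total, each event is independently from source X with probability p = λ_X/(λ_X+λ_Y) = 0.9/4.2 ≈ 0.2143.
So K ~ Binomial(3, 0.9/4.2): P(K = 0) = C(3,0) · (0.9/4.2)^0 · (3.3/4.2)^3 ≈ 0.4851.

0.4851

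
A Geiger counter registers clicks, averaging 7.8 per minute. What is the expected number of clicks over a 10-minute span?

78

E[N] = λt = 7.8 × 10 = 78 (a 10-minute span = 10 minutes).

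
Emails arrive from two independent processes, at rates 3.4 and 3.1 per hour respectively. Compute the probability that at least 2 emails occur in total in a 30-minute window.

Independent Poisson processes superpose: combined rate λ = 3.4 + 3.1 = 6.5 per hour.
Over the interval, μ = 6.5 × 0.5 = 3.25 (a 30-minute window = 0.5 hours).
P(N ≥ 2) = 1 − P(N ≤ 1) ≈ 0.8352.

0.8352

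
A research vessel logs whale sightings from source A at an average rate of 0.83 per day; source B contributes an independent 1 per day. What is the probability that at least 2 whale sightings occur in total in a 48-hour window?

Independent Poisson processes superpose: combined rate λ = 0.83 + 1 = 1.83 per day.
Over the interval, μ = 1.83 × 2 = 3.66 (a 48-hour window = 2 days).
P(N ≥ 2) = 1 − P(N ≤ 1) ≈ 0.8801.

0.8801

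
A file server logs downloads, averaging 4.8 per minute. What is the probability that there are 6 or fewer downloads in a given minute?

0.7908

With mean μ = 4.8 per minute,
P(N ≤ 6) = Σ_{j=0}^{6} e^(−μ) μ^j/j! ≈ 0.7908.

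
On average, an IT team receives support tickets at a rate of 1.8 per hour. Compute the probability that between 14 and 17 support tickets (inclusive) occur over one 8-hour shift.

Over the interval, μ = 1.8 × 8 = 14.4 (an 8-hour shift = 8 hours).
P(14 ≤ N ≤ 17) = Σ_{j=14}^{17} e^(−14.4) · 14.4^j/j! ≈ 0.3748.

0.3748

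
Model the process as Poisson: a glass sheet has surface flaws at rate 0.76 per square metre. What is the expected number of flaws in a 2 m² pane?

E[N] = λt = 0.76 × 2 = 1.52 (a 2 m² pane = 2 square metres).

1.52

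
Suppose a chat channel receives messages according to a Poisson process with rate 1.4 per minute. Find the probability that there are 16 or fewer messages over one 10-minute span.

0.7559

Over the interval, μ = 1.4 × 10 = 14 (a 10-minute span = 10 minutes).
P(N ≤ 16) = Σ_{j=0}^{16} e^(−μ) μ^j/j! ≈ 0.7559.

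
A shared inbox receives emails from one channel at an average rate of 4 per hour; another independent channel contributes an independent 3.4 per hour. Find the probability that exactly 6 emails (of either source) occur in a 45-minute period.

0.1578

Independent Poisson processes superpose: combined rate λ = 4 + 3.4 = 7.4 per hour.
Over the interval, μ = 7.4 × 0.75 = 5.55 (a 45-minute period = 0.75 hours).
P(N = 6) = e^(−5.55) · 5.55^6/6! ≈ 0.1578.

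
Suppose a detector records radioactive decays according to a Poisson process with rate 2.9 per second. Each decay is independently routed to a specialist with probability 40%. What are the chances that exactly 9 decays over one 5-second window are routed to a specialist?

Thinning: the decays that are routed to a specialist themselves form a Poisson process with rate 0.4 × 2.9 = 1.16 per second.
Over the interval, μ = 1.16 × 5 = 5.8 (a 5-second window = 5 seconds).
P(N = 9) = e^(−5.8) · 5.8^9/9! ≈ 0.0620.

0.0620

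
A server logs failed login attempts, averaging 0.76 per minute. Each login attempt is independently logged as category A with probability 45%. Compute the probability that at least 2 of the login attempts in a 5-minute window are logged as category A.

0.5099

Thinning: the login attempts that are logged as category A themselves form a Poisson process with rate 0.45 × 0.76 = 0.342 per minute.
Over the interval, μ = 0.342 × 5 = 1.71 (a 5-minute window = 5 minutes).
P(N ≥ 2) = 1 − P(N ≤ 1) ≈ 0.5099.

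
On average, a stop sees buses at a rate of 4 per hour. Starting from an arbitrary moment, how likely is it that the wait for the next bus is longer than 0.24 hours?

The wait for the next event is exponential with rate λ = 4 per hour.
P(T > 0.24) = e^(−λt) = e^(−4 × 0.24) = e^(−0.96) ≈ 0.3829.

0.3829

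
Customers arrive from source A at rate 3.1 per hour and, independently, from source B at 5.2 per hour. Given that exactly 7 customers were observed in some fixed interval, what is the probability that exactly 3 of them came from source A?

Given the total, each event is independently from source A with probability p = λ_A/(λ_A+λ_B) = 3.1/8.3 ≈ 0.3735.
So K ~ Binomial(7, 3.1/8.3): P(K = 3) = C(7,3) · (3.1/8.3)^3 · (5.2/8.3)^4 ≈ 0.2809.

0.2809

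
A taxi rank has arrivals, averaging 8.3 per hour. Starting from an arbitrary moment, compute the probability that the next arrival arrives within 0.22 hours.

0.8389

Inter-arrival times are exponential with rate λ = 8.3 per hour.
P(T ≤ 0.22) = 1 − e^(−λt) = 1 − e^(−8.3 × 0.22) = 1 − e^(−1.826) ≈ 0.8389.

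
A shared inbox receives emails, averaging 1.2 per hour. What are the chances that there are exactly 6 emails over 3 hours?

0.0826

Over the interval, μ = 1.2 × 3 = 3.6 (3 hours).
P(N = 6) = e^(−μ) μ^6/6! = e^(−3.6) · 3.6^6/720 ≈ 0.0826.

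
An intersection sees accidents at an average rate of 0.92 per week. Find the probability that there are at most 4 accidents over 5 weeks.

Over the interval, μ = 0.92 × 5 = 4.6 (5 weeks).
P(N ≤ 4) = Σ_{j=0}^{4} e^(−μ) μ^j/j! ≈ 0.5132.

0.5132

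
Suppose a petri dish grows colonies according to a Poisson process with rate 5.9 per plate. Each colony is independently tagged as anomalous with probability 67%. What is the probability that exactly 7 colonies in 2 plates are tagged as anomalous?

0.1412

Thinning: the colonies that are tagged as anomalous themselves form a Poisson process with rate 0.67 × 5.9 = 3.953 per plate.
Over the interval, μ = 3.953 × 2 = 7.906 (2 plates).
P(N = 7) = e^(−7.906) · 7.906^7/7! ≈ 0.1412.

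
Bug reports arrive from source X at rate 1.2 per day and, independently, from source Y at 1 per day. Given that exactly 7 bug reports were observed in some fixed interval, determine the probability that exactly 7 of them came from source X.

0.0144

Given the total, each event is independently from source X with probability p = λ_X/(λ_X+λ_Y) = 1.2/2.2 ≈ 0.5455.
So K ~ Binomial(7, 1.2/2.2): P(K = 7) = C(7,7) · (1.2/2.2)^7 · (1/2.2)^0 ≈ 0.0144.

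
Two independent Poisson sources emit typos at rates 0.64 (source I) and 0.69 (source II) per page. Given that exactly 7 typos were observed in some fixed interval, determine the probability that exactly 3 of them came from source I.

0.2825

Given the total, each event is independently from source I with probability p = λ_I/(λ_I+λ_II) = 0.64/1.33 ≈ 0.4812.
So K ~ Binomial(7, 0.64/1.33): P(K = 3) = C(7,3) · (0.64/1.33)^3 · (0.69/1.33)^4 ≈ 0.2825.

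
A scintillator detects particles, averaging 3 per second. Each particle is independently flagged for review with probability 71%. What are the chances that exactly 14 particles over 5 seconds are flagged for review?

0.0657

Thinning: the particles that are flagged for review themselves form a Poisson process with rate 0.71 × 3 = 2.13 per second.
Over the interval, μ = 2.13 × 5 = 10.65 (5 seconds).
P(N = 14) = e^(−10.65) · 10.65^14/14! ≈ 0.0657.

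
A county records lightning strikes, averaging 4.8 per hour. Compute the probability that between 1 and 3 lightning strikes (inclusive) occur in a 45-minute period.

0.4879

Over the interval, μ = 4.8 × 0.75 = 3.6 (a 45-minute period = 0.75 hours).
P(1 ≤ N ≤ 3) = Σ_{j=1}^{3} e^(−3.6) · 3.6^j/j! ≈ 0.4879.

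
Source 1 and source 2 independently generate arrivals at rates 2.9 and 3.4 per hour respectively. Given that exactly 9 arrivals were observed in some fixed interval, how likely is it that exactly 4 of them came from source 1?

Given the total, each event is independently from source 1 with probability p = λ_1/(λ_1+λ_2) = 2.9/6.3 ≈ 0.4603.
So K ~ Binomial(9, 2.9/6.3): P(K = 4) = C(9,4) · (2.9/6.3)^4 · (3.4/6.3)^5 ≈ 0.2590.

0.2590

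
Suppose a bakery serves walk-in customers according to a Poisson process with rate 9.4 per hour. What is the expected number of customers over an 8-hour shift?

75.2

E[N] = λt = 9.4 × 8 = 75.2 (an 8-hour shift = 8 hours).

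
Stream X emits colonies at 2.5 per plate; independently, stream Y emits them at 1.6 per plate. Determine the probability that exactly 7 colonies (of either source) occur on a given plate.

0.0640

Independent Poisson processes superpose: combined rate λ = 2.5 + 1.6 = 4.1 per plate.
So μ = 4.1.
P(N = 7) = e^(−4.1) · 4.1^7/7! ≈ 0.0640.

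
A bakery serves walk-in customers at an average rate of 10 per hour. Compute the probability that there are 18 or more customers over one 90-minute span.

Over the interval, μ = 10 × 1.5 = 15 (a 90-minute span = 1.5 hours).
P(N ≥ 18) = 1 − P(N ≤ 17) = 1 − Σ_{j=0}^{17} e^(−μ) μ^j/j! ≈ 0.2511.

0.2511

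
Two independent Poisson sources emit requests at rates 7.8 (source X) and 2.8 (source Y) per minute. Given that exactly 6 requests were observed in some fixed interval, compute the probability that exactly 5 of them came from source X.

Given the total, each event is independently from source X with probability p = λ_X/(λ_X+λ_Y) = 7.8/10.6 ≈ 0.7358.
So K ~ Binomial(6, 7.8/10.6): P(K = 5) = C(6,5) · (7.8/10.6)^5 · (2.8/10.6)^1 ≈ 0.3419.

0.3419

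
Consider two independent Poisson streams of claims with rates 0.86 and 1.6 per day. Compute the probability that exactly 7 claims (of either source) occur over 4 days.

0.0944

Independent Poisson processes superpose: combined rate λ = 0.86 + 1.6 = 2.46 per day.
Over the interval, μ = 2.46 × 4 = 9.84 (4 days).
P(N = 7) = e^(−9.84) · 9.84^7/7! ≈ 0.0944.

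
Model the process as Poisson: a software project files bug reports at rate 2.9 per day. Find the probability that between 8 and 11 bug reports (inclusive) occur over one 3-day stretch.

0.4709

Over the interval, μ = 2.9 × 3 = 8.7 (a 3-day stretch = 3 days).
P(8 ≤ N ≤ 11) = Σ_{j=8}^{11} e^(−8.7) · 8.7^j/j! ≈ 0.4709.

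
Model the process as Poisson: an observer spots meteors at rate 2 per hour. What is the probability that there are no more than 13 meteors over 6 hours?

0.6815

Over the interval, μ = 2 × 6 = 12 (6 hours).
P(N ≤ 13) = Σ_{j=0}^{13} e^(−μ) μ^j/j! ≈ 0.6815.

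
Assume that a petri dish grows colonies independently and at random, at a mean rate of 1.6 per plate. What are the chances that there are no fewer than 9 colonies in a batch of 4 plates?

0.1967

Over the interval, μ = 1.6 × 4 = 6.4 (a batch of 4 plates = 4 plates).
P(N ≥ 9) = 1 − P(N ≤ 8) = 1 − Σ_{j=0}^{8} e^(−μ) μ^j/j! ≈ 0.1967.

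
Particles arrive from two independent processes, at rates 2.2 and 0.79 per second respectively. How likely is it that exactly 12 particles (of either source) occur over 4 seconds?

0.1144

Independent Poisson processes superpose: combined rate λ = 2.2 + 0.79 = 2.99 per second.
Over the interval, μ = 2.99 × 4 = 11.96 (4 seconds).
P(N = 12) = e^(−11.96) · 11.96^12/12! ≈ 0.1144.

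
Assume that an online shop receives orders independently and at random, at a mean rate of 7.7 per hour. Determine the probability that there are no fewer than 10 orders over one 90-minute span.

0.7161

Over the interval, μ = 7.7 × 1.5 = 11.55 (a 90-minute span = 1.5 hours).
P(N ≥ 10) = 1 − P(N ≤ 9) = 1 − Σ_{j=0}^{9} e^(−μ) μ^j/j! ≈ 0.7161.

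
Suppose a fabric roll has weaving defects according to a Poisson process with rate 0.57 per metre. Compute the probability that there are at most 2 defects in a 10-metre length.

Over the interval, μ = 0.57 × 10 = 5.7 (a 10-metre length = 10 metres).
P(N ≤ 2) = Σ_{j=0}^{2} e^(−μ) μ^j/j! ≈ 0.0768.

0.0768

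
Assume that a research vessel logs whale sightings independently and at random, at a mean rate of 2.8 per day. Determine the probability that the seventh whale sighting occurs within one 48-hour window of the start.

0.3297

Over the interval, μ = 2.8 × 2 = 5.6 (a 48-hour window = 2 days).
The seventh arrival falls in the interval iff at least 7 events occur there: P(S_7 ≤ t) = P(N ≥ 7) = 1 − P(N ≤ 6) ≈ 0.3297.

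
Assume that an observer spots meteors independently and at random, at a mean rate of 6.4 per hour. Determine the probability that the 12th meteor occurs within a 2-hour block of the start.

0.6262

Over the interval, μ = 6.4 × 2 = 12.8 (a 2-hour block = 2 hours).
The 12th arrival falls in the interval iff at least 12 events occur there: P(S_12 ≤ t) = P(N ≥ 12) = 1 − P(N ≤ 11) ≈ 0.6262.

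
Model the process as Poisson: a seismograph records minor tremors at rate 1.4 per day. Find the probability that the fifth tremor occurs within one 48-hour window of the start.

0.1523

Over the interval, μ = 1.4 × 2 = 2.8 (a 48-hour window = 2 days).
The fifth arrival falls in the interval iff at least 5 events occur there: P(S_5 ≤ t) = P(N ≥ 5) = 1 − P(N ≤ 4) ≈ 0.1523.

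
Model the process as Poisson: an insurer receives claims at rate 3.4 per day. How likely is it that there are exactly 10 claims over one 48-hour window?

0.0649

Over the interval, μ = 3.4 × 2 = 6.8 (a 48-hour window = 2 days).
P(N = 10) = e^(−μ) μ^10/10! = e^(−6.8) · 6.8^10/3628800 ≈ 0.0649.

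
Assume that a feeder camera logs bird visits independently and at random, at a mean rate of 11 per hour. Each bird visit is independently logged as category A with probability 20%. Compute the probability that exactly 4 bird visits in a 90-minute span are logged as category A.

0.1823

Thinning: the bird visits that are logged as category A themselves form a Poisson process with rate 0.2 × 11 = 2.2 per hour.
Over the interval, μ = 2.2 × 1.5 = 3.3 (a 90-minute span = 1.5 hours).
P(N = 4) = e^(−3.3) · 3.3^4/4! ≈ 0.1823.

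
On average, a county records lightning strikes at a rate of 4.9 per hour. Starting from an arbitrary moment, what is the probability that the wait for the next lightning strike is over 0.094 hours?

The wait for the next event is exponential with rate λ = 4.9 per hour.
P(T > 0.094) = e^(−λt) = e^(−4.9 × 0.094) = e^(−0.4606) ≈ 0.6309.

0.6309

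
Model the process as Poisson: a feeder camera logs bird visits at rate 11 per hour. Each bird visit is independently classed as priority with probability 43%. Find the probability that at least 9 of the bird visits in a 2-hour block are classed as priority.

Thinning: the bird visits that are classed as priority themselves form a Poisson process with rate 0.43 × 11 = 4.73 per hour.
Over the interval, μ = 4.73 × 2 = 9.46 (a 2-hour block = 2 hours).
P(N ≥ 9) = 1 − P(N ≤ 8) ≈ 0.6032.

0.6032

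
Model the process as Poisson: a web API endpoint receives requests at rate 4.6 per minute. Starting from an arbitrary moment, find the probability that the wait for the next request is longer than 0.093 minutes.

0.6519

The wait for the next event is exponential with rate λ = 4.6 per minute.
P(T > 0.093) = e^(−λt) = e^(−4.6 × 0.093) = e^(−0.4278) ≈ 0.6519.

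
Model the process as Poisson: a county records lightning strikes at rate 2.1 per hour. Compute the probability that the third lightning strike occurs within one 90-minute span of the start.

Over the interval, μ = 2.1 × 1.5 = 3.15 (a 90-minute span = 1.5 hours).
The third arrival falls in the interval iff at least 3 events occur there: P(S_3 ≤ t) = P(N ≥ 3) = 1 − P(N ≤ 2) ≈ 0.6096.

0.6096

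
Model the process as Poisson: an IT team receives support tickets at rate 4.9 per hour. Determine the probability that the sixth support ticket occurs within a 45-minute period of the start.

Over the interval, μ = 4.9 × 0.75 = 3.675 (a 45-minute period = 0.75 hours).
The sixth arrival falls in the interval iff at least 6 events occur there: P(S_6 ≤ t) = P(N ≥ 6) = 1 − P(N ≤ 5) ≈ 0.1664.

0.1664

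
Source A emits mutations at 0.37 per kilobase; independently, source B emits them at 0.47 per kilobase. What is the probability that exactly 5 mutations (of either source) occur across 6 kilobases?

0.1754

Independent Poisson processes superpose: combined rate λ = 0.37 + 0.47 = 0.84 per kilobase.
Over the interval, μ = 0.84 × 6 = 5.04 (6 kilobases).
P(N = 5) = e^(−5.04) · 5.04^5/5! ≈ 0.1754.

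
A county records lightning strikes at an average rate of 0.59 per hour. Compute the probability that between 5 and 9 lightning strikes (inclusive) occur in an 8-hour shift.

Over the interval, μ = 0.59 × 8 = 4.72 (an 8-hour shift = 8 hours).
P(5 ≤ N ≤ 9) = Σ_{j=5}^{9} e^(−4.72) · 4.72^j/j! ≈ 0.4863.

0.4863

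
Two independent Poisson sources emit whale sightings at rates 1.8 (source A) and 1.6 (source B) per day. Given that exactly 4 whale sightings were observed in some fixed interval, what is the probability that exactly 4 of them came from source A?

Given the total, each event is independently from source A with probability p = λ_A/(λ_A+λ_B) = 1.8/3.4 ≈ 0.5294.
So K ~ Binomial(4, 1.8/3.4): P(K = 4) = C(4,4) · (1.8/3.4)^4 · (1.6/3.4)^0 ≈ 0.0786.

0.0786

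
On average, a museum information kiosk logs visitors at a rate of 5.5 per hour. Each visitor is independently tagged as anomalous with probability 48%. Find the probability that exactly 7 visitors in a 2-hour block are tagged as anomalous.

0.1156

Thinning: the visitors that are tagged as anomalous themselves form a Poisson process with rate 0.48 × 5.5 = 2.64 per hour.
Over the interval, μ = 2.64 × 2 = 5.28 (a 2-hour block = 2 hours).
P(N = 7) = e^(−5.28) · 5.28^7/7! ≈ 0.1156.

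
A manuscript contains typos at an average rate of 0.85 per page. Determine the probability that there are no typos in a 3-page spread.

0.0781

Over the interval, μ = 0.85 × 3 = 2.55 (a 3-page spread = 3 pages).
P(N = 0) = e^(−μ) μ^0/0! = e^(−2.55) · 2.55^0/1 ≈ 0.0781.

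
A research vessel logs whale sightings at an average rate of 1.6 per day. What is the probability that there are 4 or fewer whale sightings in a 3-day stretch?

0.4763

Over the interval, μ = 1.6 × 3 = 4.8 (a 3-day stretch = 3 days).
P(N ≤ 4) = Σ_{j=0}^{4} e^(−μ) μ^j/j! ≈ 0.4763.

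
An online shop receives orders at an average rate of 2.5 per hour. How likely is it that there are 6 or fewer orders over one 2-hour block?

0.7622

Over the interval, μ = 2.5 × 2 = 5 (a 2-hour block = 2 hours).
P(N ≤ 6) = Σ_{j=0}^{6} e^(−μ) μ^j/j! ≈ 0.7622.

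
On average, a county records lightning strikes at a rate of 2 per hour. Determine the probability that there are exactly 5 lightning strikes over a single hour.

0.0361

With mean μ = 2 per hour,
P(N = 5) = e^(−μ) μ^5/5! = e^(−2) · 2^5/120 ≈ 0.0361.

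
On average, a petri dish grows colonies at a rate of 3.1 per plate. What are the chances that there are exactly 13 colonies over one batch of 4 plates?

0.1084

Over the interval, μ = 3.1 × 4 = 12.4 (a batch of 4 plates = 4 plates).
P(N = 13) = e^(−μ) μ^13/13! = e^(−12.4) · 12.4^13/6227020800 ≈ 0.1084.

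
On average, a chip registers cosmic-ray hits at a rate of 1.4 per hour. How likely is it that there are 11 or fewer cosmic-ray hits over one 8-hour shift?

Over the interval, μ = 1.4 × 8 = 11.2 (an 8-hour shift = 8 hours).
P(N ≤ 11) = Σ_{j=0}^{11} e^(−μ) μ^j/j! ≈ 0.5554.

0.5554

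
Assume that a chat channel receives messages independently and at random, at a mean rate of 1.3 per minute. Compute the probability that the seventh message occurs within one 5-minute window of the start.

0.4735

Over the interval, μ = 1.3 × 5 = 6.5 (a 5-minute window = 5 minutes).
The seventh arrival falls in the interval iff at least 7 events occur there: P(S_7 ≤ t) = P(N ≥ 7) = 1 − P(N ≤ 6) ≈ 0.4735.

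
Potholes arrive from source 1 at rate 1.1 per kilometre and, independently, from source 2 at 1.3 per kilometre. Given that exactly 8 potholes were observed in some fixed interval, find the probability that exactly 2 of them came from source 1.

Given the total, each event is independently from source 1 with probability p = λ_1/(λ_1+λ_2) = 1.1/2.4 ≈ 0.4583.
So K ~ Binomial(8, 1.1/2.4): P(K = 2) = C(8,2) · (1.1/2.4)^2 · (1.3/2.4)^6 ≈ 0.1486.

0.1486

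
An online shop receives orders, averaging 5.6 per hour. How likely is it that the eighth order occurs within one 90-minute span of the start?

Over the interval, μ = 5.6 × 1.5 = 8.4 (a 90-minute span = 1.5 hours).
The eighth arrival falls in the interval iff at least 8 events occur there: P(S_8 ≤ t) = P(N ≥ 8) = 1 − P(N ≤ 7) ≈ 0.6013.

0.6013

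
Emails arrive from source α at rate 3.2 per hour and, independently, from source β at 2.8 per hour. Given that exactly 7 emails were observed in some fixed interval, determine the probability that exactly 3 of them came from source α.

Given the total, each event is independently from source α with probability p = λ_α/(λ_α+λ_β) = 3.2/6 ≈ 0.5333.
So K ~ Binomial(7, 3.2/6): P(K = 3) = C(7,3) · (3.2/6)^3 · (2.8/6)^4 ≈ 0.2518.

0.2518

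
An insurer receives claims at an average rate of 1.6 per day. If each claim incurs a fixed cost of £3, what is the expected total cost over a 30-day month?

E[N] = 1.6 × 30 = 48 (a 30-day month = 30 days); E[cost] = 48 × £3 = £144.

£144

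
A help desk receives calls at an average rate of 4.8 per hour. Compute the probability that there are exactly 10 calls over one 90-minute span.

0.0770

Over the interval, μ = 4.8 × 1.5 = 7.2 (a 90-minute span = 1.5 hours).
P(N = 10) = e^(−μ) μ^10/10! = e^(−7.2) · 7.2^10/3628800 ≈ 0.0770.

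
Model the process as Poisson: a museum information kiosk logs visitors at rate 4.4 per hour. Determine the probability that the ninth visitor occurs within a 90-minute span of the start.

Over the interval, μ = 4.4 × 1.5 = 6.6 (a 90-minute span = 1.5 hours).
The ninth arrival falls in the interval iff at least 9 events occur there: P(S_9 ≤ t) = P(N ≥ 9) = 1 − P(N ≤ 8) ≈ 0.2204.

0.2204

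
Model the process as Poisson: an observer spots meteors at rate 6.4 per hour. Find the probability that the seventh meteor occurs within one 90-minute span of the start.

0.8426

Over the interval, μ = 6.4 × 1.5 = 9.6 (a 90-minute span = 1.5 hours).
The seventh arrival falls in the interval iff at least 7 events occur there: P(S_7 ≤ t) = P(N ≥ 7) = 1 − P(N ≤ 6) ≈ 0.8426.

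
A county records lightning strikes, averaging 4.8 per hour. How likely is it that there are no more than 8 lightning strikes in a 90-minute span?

Over the interval, μ = 4.8 × 1.5 = 7.2 (a 90-minute span = 1.5 hours).
P(N ≤ 8) = Σ_{j=0}^{8} e^(−μ) μ^j/j! ≈ 0.7027.

0.7027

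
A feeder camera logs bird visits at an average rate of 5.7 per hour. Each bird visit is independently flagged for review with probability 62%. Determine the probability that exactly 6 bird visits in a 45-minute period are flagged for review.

Thinning: the bird visits that are flagged for review themselves form a Poisson process with rate 0.62 × 5.7 = 3.534 per hour.
Over the interval, μ = 3.534 × 0.75 = 2.6505 (a 45-minute period = 0.75 hours).
P(N = 6) = e^(−2.6505) · 2.6505^6/6! ≈ 0.0340.

0.0340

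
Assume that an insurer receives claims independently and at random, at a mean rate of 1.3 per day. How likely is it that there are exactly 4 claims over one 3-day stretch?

Over the interval, μ = 1.3 × 3 = 3.9 (a 3-day stretch = 3 days).
P(N = 4) = e^(−μ) μ^4/4! = e^(−3.9) · 3.9^4/24 ≈ 0.1951.

0.1951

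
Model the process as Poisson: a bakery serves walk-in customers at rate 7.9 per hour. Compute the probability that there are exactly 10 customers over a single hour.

0.0967

With mean μ = 7.9 per hour,
P(N = 10) = e^(−μ) μ^10/10! = e^(−7.9) · 7.9^10/3628800 ≈ 0.0967.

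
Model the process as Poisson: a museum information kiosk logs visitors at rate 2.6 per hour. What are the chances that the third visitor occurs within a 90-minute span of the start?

0.7469

Over the interval, μ = 2.6 × 1.5 = 3.9 (a 90-minute span = 1.5 hours).
The third arrival falls in the interval iff at least 3 events occur there: P(S_3 ≤ t) = P(N ≥ 3) = 1 − P(N ≤ 2) ≈ 0.7469.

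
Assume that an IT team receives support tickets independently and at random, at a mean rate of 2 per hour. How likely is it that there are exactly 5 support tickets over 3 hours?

Over the interval, μ = 2 × 3 = 6 (3 hours).
P(N = 5) = e^(−μ) μ^5/5! = e^(−6) · 6^5/120 ≈ 0.1606.

0.1606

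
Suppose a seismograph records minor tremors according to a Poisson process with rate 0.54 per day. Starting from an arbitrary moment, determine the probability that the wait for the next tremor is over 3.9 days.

0.1217

The wait for the next event is exponential with rate λ = 0.54 per day.
P(T > 3.9) = e^(−λt) = e^(−0.54 × 3.9) = e^(−2.106) ≈ 0.1217.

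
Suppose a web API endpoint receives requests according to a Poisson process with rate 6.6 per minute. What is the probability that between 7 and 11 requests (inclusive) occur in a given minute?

0.4519

With mean μ = 6.6 per minute,
P(7 ≤ N ≤ 11) = Σ_{j=7}^{11} e^(−6.6) · 6.6^j/j! ≈ 0.4519.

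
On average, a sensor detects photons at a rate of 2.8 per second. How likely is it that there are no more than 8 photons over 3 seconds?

0.5369

Over the interval, μ = 2.8 × 3 = 8.4 (3 seconds).
P(N ≤ 8) = Σ_{j=0}^{8} e^(−μ) μ^j/j! ≈ 0.5369.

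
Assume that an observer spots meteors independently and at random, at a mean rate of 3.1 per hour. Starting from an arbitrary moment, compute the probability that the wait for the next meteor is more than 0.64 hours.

The wait for the next event is exponential with rate λ = 3.1 per hour.
P(T > 0.64) = e^(−λt) = e^(−3.1 × 0.64) = e^(−1.984) ≈ 0.1375.

0.1375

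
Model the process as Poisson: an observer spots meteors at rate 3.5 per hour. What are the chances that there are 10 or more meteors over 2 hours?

Over the interval, μ = 3.5 × 2 = 7 (2 hours).
P(N ≥ 10) = 1 − P(N ≤ 9) = 1 − Σ_{j=0}^{9} e^(−μ) μ^j/j! ≈ 0.1695.

0.1695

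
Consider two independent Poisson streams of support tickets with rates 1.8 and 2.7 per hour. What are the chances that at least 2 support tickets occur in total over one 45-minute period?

Independent Poisson processes superpose: combined rate λ = 1.8 + 2.7 = 4.5 per hour.
Over the interval, μ = 4.5 × 0.75 = 3.375 (a 45-minute period = 0.75 hours).
P(N ≥ 2) = 1 − P(N ≤ 1) ≈ 0.8503.

0.8503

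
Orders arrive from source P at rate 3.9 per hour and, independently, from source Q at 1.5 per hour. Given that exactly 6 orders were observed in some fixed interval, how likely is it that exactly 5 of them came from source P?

Given the total, each event is independently from source P with probability p = λ_P/(λ_P+λ_Q) = 3.9/5.4 ≈ 0.7222.
So K ~ Binomial(6, 3.9/5.4): P(K = 5) = C(6,5) · (3.9/5.4)^5 · (1.5/5.4)^1 ≈ 0.3275.

0.3275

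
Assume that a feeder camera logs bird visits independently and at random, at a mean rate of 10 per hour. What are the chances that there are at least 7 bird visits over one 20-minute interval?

0.0532

Over the interval, μ = 10 × 1/3 ≈ 3.33333 (a 20-minute interval = 1/3 hours).
P(N ≥ 7) = 1 − P(N ≤ 6) = 1 − Σ_{j=0}^{6} e^(−μ) μ^j/j! ≈ 0.0532.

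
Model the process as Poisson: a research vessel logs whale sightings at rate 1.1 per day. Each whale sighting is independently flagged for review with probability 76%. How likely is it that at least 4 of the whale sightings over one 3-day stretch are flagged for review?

0.2441

Thinning: the whale sightings that are flagged for review themselves form a Poisson process with rate 0.76 × 1.1 = 0.836 per day.
Over the interval, μ = 0.836 × 3 = 2.508 (a 3-day stretch = 3 days).
P(N ≥ 4) = 1 − P(N ≤ 3) ≈ 0.2441.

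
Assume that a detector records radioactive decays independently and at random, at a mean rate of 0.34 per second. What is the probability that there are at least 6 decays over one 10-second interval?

0.1295

Over the interval, μ = 0.34 × 10 = 3.4 (a 10-second interval = 10 seconds).
P(N ≥ 6) = 1 − P(N ≤ 5) = 1 − Σ_{j=0}^{5} e^(−μ) μ^j/j! ≈ 0.1295.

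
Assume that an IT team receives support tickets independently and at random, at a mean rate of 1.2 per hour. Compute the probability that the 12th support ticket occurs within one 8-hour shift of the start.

0.2588

Over the interval, μ = 1.2 × 8 = 9.6 (an 8-hour shift = 8 hours).
The 12th arrival falls in the interval iff at least 12 events occur there: P(S_12 ≤ t) = P(N ≥ 12) = 1 − P(N ≤ 11) ≈ 0.2588.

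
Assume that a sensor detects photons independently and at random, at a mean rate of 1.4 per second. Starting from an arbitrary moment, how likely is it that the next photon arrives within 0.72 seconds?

0.6351

Inter-arrival times are exponential with rate λ = 1.4 per second.
P(T ≤ 0.72) = 1 − e^(−λt) = 1 − e^(−1.4 × 0.72) = 1 − e^(−1.008) ≈ 0.6351.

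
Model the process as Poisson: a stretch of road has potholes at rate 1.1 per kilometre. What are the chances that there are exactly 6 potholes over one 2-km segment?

Over the interval, μ = 1.1 × 2 = 2.2 (a 2-km segment = 2 kilometres).
P(N = 6) = e^(−μ) μ^6/6! = e^(−2.2) · 2.2^6/720 ≈ 0.0174.

0.0174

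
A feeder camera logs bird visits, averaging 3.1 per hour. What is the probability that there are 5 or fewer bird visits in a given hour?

0.9057

With mean μ = 3.1 per hour,
P(N ≤ 5) = Σ_{j=0}^{5} e^(−μ) μ^j/j! ≈ 0.9057.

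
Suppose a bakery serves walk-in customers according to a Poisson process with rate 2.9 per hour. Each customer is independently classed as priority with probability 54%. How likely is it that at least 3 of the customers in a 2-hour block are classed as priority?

Thinning: the customers that are classed as priority themselves form a Poisson process with rate 0.54 × 2.9 = 1.566 per hour.
Over the interval, μ = 1.566 × 2 = 3.132 (a 2-hour block = 2 hours).
P(N ≥ 3) = 1 − P(N ≤ 2) ≈ 0.6057.

0.6057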